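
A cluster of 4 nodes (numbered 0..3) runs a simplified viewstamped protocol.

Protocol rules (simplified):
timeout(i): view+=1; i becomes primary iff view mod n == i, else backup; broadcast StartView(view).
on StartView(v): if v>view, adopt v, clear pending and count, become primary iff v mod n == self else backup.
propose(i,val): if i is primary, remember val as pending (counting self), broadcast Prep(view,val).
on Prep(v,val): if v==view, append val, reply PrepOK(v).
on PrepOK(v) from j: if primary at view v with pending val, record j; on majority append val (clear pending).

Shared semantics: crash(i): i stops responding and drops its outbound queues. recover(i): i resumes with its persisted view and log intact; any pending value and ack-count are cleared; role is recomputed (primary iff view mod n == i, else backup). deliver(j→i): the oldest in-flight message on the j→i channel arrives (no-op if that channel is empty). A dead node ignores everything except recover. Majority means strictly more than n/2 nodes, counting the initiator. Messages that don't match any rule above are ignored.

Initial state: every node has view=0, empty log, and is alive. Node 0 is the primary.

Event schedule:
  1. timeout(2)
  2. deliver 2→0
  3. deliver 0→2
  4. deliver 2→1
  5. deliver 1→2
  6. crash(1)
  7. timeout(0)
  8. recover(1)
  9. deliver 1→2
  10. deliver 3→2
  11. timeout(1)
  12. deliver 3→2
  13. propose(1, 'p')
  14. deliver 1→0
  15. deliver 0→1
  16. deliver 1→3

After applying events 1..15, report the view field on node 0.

after 1 — timeout(2): n2:back/v1/[-]
after 2 — deliver 2→0: n0:back/v1/[-]
after 3 — deliver 0→2: ·
after 4 — deliver 2→1: n1:prim/v1/[-]
after 5 — deliver 1→2: ·
after 6 — crash(1): n1:✗prim/v1/[-]
after 7 — timeout(0): n0:back/v2/[-]
after 8 — recover(1): n1:prim/v1/[-]
after 9 — deliver 1→2: ·
after 10 — deliver 3→2: ·
after 11 — timeout(1): n1:back/v2/[-]
after 12 — deliver 3→2: ·
after 13 — propose(1,'p'): ·
after 14 — deliver 1→0: ·
after 15 — deliver 0→1: ·

2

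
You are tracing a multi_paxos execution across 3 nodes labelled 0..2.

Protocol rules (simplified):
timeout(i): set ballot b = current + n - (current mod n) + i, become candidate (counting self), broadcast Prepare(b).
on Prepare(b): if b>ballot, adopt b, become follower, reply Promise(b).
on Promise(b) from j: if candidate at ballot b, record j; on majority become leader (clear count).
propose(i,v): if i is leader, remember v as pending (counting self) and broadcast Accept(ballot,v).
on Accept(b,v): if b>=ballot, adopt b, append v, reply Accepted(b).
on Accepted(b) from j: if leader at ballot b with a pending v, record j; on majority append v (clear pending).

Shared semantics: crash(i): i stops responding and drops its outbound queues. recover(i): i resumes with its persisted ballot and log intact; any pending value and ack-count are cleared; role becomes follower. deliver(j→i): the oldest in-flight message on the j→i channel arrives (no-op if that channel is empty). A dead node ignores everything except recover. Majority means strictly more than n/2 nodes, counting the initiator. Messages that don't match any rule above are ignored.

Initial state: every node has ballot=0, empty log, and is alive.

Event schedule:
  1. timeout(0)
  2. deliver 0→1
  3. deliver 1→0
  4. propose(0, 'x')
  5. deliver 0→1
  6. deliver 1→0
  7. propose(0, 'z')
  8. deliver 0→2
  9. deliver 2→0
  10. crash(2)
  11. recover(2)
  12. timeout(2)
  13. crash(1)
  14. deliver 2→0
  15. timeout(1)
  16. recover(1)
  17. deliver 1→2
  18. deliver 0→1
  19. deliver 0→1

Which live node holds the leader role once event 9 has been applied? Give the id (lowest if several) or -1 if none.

0

step 1 timeout(0): 0={cand,b=3,log=-}
step 2 deliver 0→1: 1={foll,b=3,log=-}
step 3 deliver 1→0: 0={lead,b=3,log=-}
step 4 propose(0,'x'): —
step 5 deliver 0→1: 1={foll,b=3,log=x}
step 6 deliver 1→0: 0={lead,b=3,log=x}
step 7 propose(0,'z'): —
step 8 deliver 0→2: 2={foll,b=3,log=-}
step 9 deliver 2→0: —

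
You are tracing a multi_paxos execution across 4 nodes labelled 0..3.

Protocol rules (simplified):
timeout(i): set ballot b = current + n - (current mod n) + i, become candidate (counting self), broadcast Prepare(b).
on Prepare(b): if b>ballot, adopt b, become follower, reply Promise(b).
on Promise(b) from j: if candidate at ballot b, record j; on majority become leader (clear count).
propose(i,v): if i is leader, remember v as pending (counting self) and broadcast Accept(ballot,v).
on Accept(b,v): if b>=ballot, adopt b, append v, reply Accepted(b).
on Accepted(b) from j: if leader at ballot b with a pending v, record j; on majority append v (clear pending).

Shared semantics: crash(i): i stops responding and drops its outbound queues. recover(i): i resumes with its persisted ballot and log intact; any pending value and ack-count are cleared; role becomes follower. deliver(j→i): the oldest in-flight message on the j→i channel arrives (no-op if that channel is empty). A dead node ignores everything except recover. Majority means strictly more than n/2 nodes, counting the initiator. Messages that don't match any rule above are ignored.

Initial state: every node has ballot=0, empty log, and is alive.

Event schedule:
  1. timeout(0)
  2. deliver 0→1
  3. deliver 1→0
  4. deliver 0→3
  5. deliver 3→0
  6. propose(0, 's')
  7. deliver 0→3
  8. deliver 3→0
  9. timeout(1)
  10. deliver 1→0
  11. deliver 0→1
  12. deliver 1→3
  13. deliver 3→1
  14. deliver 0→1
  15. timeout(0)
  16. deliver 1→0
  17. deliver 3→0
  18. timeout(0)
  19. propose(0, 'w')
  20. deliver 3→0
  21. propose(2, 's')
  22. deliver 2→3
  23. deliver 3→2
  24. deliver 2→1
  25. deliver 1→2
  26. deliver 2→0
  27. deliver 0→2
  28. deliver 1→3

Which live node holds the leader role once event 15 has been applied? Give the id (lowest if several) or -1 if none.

1. timeout(0):  <0:cand b4 ->
2. deliver 0→1:  <1:foll b4 ->
3. deliver 1→0:  nop
4. deliver 0→3:  <3:foll b4 ->
5. deliver 3→0:  <0:lead b4 ->
6. propose(0,'s'):  nop
7. deliver 0→3:  <3:foll b4 s>
8. deliver 3→0:  nop
9. timeout(1):  <1:cand b9 ->
10. deliver 1→0:  <0:foll b9 ->
11. deliver 0→1:  nop
12. deliver 1→3:  <3:foll b9 s>
13. deliver 3→1:  nop
14. deliver 0→1:  <1:lead b9 ->
15. timeout(0):  <0:cand b12 ->

1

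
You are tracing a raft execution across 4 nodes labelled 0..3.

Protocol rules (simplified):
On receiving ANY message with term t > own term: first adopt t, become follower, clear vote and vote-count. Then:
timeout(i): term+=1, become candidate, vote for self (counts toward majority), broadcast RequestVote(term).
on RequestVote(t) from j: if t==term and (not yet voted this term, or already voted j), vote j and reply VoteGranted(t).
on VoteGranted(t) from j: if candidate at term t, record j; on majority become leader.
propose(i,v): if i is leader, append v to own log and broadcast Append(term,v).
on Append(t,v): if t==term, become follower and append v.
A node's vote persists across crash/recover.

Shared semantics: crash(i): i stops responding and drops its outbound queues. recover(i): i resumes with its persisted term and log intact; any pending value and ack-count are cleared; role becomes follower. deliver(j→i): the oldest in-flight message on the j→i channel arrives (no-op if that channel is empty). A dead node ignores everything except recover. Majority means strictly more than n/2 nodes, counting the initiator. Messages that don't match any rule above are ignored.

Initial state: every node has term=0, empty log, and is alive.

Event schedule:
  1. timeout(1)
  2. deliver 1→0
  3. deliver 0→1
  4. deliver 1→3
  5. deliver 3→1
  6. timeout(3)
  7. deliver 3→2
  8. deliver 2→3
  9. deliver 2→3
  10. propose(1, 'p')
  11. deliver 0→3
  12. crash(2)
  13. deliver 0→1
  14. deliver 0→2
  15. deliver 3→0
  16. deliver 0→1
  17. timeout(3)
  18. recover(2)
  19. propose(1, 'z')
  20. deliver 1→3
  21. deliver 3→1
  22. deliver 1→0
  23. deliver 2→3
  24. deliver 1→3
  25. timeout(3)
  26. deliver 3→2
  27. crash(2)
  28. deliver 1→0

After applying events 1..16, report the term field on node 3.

step 1 timeout(1): 1={cand,t=1,log=-}
step 2 deliver 1→0: 0={foll,t=1,log=-}
step 3 deliver 0→1: —
step 4 deliver 1→3: 3={foll,t=1,log=-}
step 5 deliver 3→1: 1={lead,t=1,log=-}
step 6 timeout(3): 3={cand,t=2,log=-}
step 7 deliver 3→2: 2={foll,t=2,log=-}
step 8 deliver 2→3: —
step 9 deliver 2→3: —
step 10 propose(1,'p'): 1={lead,t=1,log=p}
step 11 deliver 0→3: —
step 12 crash(2): 2={✗foll,t=2,log=-}
step 13 deliver 0→1: —
step 14 deliver 0→2: —
step 15 deliver 3→0: 0={foll,t=2,log=-}
step 16 deliver 0→1: —

2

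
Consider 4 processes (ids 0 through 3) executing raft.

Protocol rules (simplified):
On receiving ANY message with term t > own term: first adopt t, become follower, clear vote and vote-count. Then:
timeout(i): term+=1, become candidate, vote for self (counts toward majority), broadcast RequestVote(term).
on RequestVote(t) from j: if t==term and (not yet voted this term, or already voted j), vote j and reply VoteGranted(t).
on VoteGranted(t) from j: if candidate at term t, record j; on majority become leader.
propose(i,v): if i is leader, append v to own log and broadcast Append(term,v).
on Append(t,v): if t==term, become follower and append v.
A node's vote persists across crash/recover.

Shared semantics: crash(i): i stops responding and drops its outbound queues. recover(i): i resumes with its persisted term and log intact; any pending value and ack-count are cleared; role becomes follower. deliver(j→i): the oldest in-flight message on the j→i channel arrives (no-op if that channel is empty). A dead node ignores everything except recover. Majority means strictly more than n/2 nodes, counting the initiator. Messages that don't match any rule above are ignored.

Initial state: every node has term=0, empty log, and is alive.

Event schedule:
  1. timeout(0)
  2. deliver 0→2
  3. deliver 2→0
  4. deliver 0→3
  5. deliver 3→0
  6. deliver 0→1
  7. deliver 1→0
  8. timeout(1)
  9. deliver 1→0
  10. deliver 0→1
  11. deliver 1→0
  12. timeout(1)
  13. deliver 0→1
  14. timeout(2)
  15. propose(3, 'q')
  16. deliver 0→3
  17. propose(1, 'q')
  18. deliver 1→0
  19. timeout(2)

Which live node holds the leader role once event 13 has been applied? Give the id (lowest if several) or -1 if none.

after 1 — timeout(0): n0:cand/t1/[-]
after 2 — deliver 0→2: n2:foll/t1/[-]
after 3 — deliver 2→0: ·
after 4 — deliver 0→3: n3:foll/t1/[-]
after 5 — deliver 3→0: n0:lead/t1/[-]
after 6 — deliver 0→1: n1:foll/t1/[-]
after 7 — deliver 1→0: ·
after 8 — timeout(1): n1:cand/t2/[-]
after 9 — deliver 1→0: n0:foll/t2/[-]
after 10 — deliver 0→1: ·
after 11 — deliver 1→0: ·
after 12 — timeout(1): n1:cand/t3/[-]
after 13 — deliver 0→1: ·

-1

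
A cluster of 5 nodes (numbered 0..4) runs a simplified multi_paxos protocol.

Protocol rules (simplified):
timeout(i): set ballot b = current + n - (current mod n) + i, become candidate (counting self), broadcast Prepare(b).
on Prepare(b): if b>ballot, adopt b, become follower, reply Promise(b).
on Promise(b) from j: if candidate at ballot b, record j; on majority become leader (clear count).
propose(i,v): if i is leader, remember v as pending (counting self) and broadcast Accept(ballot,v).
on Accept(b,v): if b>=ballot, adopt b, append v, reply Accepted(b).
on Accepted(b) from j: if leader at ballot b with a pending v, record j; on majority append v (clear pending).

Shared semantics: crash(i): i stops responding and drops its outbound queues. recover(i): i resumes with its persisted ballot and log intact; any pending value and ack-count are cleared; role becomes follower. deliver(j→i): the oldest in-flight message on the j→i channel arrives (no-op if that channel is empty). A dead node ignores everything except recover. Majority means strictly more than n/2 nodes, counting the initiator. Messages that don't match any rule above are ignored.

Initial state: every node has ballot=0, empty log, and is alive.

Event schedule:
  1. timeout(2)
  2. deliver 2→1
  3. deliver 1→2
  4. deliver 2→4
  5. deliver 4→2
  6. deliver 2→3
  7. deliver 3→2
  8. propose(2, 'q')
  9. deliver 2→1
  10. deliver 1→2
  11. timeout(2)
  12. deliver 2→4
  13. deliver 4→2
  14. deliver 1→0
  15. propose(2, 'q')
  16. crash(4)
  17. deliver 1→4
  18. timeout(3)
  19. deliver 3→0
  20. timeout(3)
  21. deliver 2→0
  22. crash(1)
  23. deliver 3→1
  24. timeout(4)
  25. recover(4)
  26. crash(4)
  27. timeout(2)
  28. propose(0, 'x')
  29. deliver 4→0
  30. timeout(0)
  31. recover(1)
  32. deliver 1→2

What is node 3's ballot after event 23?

18

[1] timeout(2) → N2(cand b7 [-])
[2] deliver 2→1 → N1(foll b7 [-])
[3] deliver 1→2 → ∅
[4] deliver 2→4 → N4(foll b7 [-])
[5] deliver 4→2 → N2(lead b7 [-])
[6] deliver 2→3 → N3(foll b7 [-])
[7] deliver 3→2 → ∅
[8] propose(2,'q') → ∅
[9] deliver 2→1 → N1(foll b7 [q])
[10] deliver 1→2 → ∅
[11] timeout(2) → N2(cand b12 [-])
[12] deliver 2→4 → N4(foll b7 [q])
[13] deliver 4→2 → ∅
[14] deliver 1→0 → ∅
[15] propose(2,'q') → ∅
[16] crash(4) → N4(✗foll b7 [q])
[17] deliver 1→4 → ∅
[18] timeout(3) → N3(cand b13 [-])
[19] deliver 3→0 → N0(foll b13 [-])
[20] timeout(3) → N3(cand b18 [-])
[21] deliver 2→0 → ∅
[22] crash(1) → N1(✗foll b7 [q])
[23] deliver 3→1 → ∅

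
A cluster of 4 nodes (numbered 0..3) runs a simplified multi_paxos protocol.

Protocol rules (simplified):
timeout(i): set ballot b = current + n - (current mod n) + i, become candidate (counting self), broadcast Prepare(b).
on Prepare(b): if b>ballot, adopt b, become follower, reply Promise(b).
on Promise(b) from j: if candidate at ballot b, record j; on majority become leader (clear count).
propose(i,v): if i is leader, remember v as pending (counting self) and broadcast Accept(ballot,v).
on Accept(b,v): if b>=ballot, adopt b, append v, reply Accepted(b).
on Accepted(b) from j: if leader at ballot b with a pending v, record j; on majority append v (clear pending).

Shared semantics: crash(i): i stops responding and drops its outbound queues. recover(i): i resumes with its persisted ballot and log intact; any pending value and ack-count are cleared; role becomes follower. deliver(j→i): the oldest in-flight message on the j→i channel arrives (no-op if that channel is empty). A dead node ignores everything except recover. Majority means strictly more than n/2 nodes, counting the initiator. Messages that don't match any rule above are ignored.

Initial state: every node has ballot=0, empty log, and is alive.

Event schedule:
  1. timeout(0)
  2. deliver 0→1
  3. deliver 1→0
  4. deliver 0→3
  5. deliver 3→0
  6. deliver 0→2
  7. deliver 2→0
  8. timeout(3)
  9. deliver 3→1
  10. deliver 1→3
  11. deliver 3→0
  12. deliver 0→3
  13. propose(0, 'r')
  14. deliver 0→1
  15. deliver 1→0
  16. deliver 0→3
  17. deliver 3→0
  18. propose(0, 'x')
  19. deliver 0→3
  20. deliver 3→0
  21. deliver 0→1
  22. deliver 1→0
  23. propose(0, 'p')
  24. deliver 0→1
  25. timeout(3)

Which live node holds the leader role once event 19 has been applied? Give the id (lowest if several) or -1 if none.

3

1. timeout(0):  <0:cand b4 ->
2. deliver 0→1:  <1:foll b4 ->
3. deliver 1→0:  nop
4. deliver 0→3:  <3:foll b4 ->
5. deliver 3→0:  <0:lead b4 ->
6. deliver 0→2:  <2:foll b4 ->
7. deliver 2→0:  nop
8. timeout(3):  <3:cand b11 ->
9. deliver 3→1:  <1:foll b11 ->
10. deliver 1→3:  nop
11. deliver 3→0:  <0:foll b11 ->
12. deliver 0→3:  <3:lead b11 ->
13. propose(0,'r'):  nop
14. deliver 0→1:  nop
15. deliver 1→0:  nop
16. deliver 0→3:  nop
17. deliver 3→0:  nop
18. propose(0,'x'):  nop
19. deliver 0→3:  nop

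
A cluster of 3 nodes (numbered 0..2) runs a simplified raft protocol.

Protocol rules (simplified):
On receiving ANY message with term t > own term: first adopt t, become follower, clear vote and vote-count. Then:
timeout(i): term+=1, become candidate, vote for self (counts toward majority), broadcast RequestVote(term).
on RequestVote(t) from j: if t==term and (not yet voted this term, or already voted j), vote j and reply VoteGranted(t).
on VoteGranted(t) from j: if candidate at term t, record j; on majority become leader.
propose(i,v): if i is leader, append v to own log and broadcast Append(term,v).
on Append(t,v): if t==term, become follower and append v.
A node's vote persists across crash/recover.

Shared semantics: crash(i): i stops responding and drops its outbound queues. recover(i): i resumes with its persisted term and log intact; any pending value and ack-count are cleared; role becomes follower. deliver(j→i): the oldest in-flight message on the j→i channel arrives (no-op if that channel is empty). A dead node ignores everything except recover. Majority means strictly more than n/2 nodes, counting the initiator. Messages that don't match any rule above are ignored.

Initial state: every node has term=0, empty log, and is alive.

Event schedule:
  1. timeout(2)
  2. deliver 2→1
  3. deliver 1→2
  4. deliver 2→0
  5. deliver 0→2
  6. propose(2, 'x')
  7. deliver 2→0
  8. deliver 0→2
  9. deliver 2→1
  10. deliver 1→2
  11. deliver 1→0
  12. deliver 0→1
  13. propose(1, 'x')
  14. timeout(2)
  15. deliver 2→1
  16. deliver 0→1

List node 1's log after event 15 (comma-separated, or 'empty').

x

1. timeout(2):  <2:cand t1 ->
2. deliver 2→1:  <1:foll t1 ->
3. deliver 1→2:  <2:lead t1 ->
4. deliver 2→0:  <0:foll t1 ->
5. deliver 0→2:  nop
6. propose(2,'x'):  <2:lead t1 x>
7. deliver 2→0:  <0:foll t1 x>
8. deliver 0→2:  nop
9. deliver 2→1:  <1:foll t1 x>
10. deliver 1→2:  nop
11. deliver 1→0:  nop
12. deliver 0→1:  nop
13. propose(1,'x'):  nop
14. timeout(2):  <2:cand t2 x>
15. deliver 2→1:  <1:foll t2 x>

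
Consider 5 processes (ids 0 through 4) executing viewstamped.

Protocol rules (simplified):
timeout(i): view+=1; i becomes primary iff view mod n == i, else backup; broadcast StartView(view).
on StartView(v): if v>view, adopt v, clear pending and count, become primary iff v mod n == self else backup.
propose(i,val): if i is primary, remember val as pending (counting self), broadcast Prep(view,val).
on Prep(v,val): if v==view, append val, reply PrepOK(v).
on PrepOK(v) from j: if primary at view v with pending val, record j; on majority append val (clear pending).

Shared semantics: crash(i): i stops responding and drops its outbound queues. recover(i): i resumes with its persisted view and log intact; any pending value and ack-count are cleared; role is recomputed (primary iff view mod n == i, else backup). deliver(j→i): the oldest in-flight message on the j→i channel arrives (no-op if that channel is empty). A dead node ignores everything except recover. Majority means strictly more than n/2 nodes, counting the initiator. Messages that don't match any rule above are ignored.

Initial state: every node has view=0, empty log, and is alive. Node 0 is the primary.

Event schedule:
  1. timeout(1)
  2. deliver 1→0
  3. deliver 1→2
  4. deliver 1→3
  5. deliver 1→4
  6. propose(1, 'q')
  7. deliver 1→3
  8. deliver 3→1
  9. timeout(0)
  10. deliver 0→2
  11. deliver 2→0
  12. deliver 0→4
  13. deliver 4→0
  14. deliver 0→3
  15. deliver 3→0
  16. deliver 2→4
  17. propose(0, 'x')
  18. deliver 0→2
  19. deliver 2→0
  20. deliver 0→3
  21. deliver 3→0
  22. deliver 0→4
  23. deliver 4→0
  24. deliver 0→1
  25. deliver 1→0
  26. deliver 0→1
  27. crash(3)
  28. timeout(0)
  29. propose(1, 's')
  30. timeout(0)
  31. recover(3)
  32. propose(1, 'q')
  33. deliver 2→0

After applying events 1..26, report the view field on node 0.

2

[1] timeout(1) → N1(prim v1 [-])
[2] deliver 1→0 → N0(back v1 [-])
[3] deliver 1→2 → N2(back v1 [-])
[4] deliver 1→3 → N3(back v1 [-])
[5] deliver 1→4 → N4(back v1 [-])
[6] propose(1,'q') → ∅
[7] deliver 1→3 → N3(back v1 [q])
[8] deliver 3→1 → ∅
[9] timeout(0) → N0(back v2 [-])
[10] deliver 0→2 → N2(prim v2 [-])
[11] deliver 2→0 → ∅
[12] deliver 0→4 → N4(back v2 [-])
[13] deliver 4→0 → ∅
[14] deliver 0→3 → N3(back v2 [q])
[15] deliver 3→0 → ∅
[16] deliver 2→4 → ∅
[17] propose(0,'x') → ∅
[18] deliver 0→2 → ∅
[19] deliver 2→0 → ∅
[20] deliver 0→3 → ∅
[21] deliver 3→0 → ∅
[22] deliver 0→4 → ∅
[23] deliver 4→0 → ∅
[24] deliver 0→1 → N1(back v2 [-])
[25] deliver 1→0 → ∅
[26] deliver 0→1 → ∅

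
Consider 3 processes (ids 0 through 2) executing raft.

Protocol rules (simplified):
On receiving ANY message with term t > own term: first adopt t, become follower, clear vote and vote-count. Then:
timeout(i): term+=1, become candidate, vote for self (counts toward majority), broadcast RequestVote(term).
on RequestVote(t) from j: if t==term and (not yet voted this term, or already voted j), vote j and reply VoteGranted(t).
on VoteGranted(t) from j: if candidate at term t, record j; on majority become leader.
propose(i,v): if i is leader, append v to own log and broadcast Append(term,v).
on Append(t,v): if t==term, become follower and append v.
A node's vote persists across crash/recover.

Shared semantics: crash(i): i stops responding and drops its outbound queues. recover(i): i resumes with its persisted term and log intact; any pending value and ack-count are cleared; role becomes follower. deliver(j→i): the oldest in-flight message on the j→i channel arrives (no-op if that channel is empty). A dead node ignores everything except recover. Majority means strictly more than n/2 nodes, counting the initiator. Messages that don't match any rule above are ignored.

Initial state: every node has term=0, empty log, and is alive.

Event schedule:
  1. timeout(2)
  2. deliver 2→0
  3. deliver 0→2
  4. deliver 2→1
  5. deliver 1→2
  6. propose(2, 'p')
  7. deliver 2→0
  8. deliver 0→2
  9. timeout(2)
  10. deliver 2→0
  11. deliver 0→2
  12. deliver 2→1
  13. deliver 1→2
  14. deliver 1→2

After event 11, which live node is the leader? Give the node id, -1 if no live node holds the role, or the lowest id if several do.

[1] timeout(2) → N2(cand t1 [-])
[2] deliver 2→0 → N0(foll t1 [-])
[3] deliver 0→2 → N2(lead t1 [-])
[4] deliver 2→1 → N1(foll t1 [-])
[5] deliver 1→2 → ∅
[6] propose(2,'p') → N2(lead t1 [p])
[7] deliver 2→0 → N0(foll t1 [p])
[8] deliver 0→2 → ∅
[9] timeout(2) → N2(cand t2 [p])
[10] deliver 2→0 → N0(foll t2 [p])
[11] deliver 0→2 → N2(lead t2 [p])

2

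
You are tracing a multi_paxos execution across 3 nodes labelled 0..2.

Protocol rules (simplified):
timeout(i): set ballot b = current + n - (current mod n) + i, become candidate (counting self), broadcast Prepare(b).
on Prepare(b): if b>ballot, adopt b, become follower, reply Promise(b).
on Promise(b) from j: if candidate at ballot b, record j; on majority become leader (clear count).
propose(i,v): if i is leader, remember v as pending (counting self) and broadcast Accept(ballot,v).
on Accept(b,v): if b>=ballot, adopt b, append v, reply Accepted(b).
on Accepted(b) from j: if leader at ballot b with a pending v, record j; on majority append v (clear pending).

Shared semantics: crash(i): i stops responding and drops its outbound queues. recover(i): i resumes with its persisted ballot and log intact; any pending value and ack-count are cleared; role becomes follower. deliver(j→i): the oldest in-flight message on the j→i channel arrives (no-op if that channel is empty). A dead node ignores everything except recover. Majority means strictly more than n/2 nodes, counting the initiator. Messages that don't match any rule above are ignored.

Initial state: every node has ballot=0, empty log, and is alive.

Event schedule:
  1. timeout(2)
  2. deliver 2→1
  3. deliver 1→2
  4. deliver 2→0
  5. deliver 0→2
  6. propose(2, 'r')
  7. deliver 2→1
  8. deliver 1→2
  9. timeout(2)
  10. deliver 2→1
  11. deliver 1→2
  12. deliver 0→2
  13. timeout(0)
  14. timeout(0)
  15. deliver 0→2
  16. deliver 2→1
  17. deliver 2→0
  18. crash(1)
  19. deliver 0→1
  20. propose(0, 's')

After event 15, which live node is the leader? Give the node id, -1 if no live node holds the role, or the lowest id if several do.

e1 timeout(2): 2[cand,b=5,-]
e2 deliver 2→1: 1[foll,b=5,-]
e3 deliver 1→2: 2[lead,b=5,-]
e4 deliver 2→0: 0[foll,b=5,-]
e5 deliver 0→2: ·
e6 propose(2,'r'): ·
e7 deliver 2→1: 1[foll,b=5,r]
e8 deliver 1→2: 2[lead,b=5,r]
e9 timeout(2): 2[cand,b=8,r]
e10 deliver 2→1: 1[foll,b=8,r]
e11 deliver 1→2: 2[lead,b=8,r]
e12 deliver 0→2: ·
e13 timeout(0): 0[cand,b=6,-]
e14 timeout(0): 0[cand,b=9,-]
e15 deliver 0→2: ·

2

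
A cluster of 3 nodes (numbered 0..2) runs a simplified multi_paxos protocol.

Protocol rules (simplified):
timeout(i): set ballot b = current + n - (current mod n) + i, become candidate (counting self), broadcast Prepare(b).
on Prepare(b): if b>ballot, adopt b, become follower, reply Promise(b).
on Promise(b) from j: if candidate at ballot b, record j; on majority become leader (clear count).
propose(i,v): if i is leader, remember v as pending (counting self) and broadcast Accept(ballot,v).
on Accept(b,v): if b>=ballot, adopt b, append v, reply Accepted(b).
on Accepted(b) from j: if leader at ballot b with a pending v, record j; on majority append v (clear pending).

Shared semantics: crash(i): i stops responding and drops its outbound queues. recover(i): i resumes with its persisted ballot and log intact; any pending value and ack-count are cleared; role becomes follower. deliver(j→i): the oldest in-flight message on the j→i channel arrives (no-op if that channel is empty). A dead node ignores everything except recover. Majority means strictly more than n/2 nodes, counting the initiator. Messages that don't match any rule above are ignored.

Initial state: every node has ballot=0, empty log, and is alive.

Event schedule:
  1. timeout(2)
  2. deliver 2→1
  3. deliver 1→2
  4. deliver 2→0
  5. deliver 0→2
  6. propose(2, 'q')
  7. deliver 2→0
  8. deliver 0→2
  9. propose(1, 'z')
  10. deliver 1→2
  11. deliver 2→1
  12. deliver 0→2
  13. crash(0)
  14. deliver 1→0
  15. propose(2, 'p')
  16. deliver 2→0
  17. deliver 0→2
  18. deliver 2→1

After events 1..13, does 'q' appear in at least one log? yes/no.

[1] timeout(2) → N2(cand b5 [-])
[2] deliver 2→1 → N1(foll b5 [-])
[3] deliver 1→2 → N2(lead b5 [-])
[4] deliver 2→0 → N0(foll b5 [-])
[5] deliver 0→2 → ∅
[6] propose(2,'q') → ∅
[7] deliver 2→0 → N0(foll b5 [q])
[8] deliver 0→2 → N2(lead b5 [q])
[9] propose(1,'z') → ∅
[10] deliver 1→2 → ∅
[11] deliver 2→1 → N1(foll b5 [q])
[12] deliver 0→2 → ∅
[13] crash(0) → N0(✗foll b5 [q])

yes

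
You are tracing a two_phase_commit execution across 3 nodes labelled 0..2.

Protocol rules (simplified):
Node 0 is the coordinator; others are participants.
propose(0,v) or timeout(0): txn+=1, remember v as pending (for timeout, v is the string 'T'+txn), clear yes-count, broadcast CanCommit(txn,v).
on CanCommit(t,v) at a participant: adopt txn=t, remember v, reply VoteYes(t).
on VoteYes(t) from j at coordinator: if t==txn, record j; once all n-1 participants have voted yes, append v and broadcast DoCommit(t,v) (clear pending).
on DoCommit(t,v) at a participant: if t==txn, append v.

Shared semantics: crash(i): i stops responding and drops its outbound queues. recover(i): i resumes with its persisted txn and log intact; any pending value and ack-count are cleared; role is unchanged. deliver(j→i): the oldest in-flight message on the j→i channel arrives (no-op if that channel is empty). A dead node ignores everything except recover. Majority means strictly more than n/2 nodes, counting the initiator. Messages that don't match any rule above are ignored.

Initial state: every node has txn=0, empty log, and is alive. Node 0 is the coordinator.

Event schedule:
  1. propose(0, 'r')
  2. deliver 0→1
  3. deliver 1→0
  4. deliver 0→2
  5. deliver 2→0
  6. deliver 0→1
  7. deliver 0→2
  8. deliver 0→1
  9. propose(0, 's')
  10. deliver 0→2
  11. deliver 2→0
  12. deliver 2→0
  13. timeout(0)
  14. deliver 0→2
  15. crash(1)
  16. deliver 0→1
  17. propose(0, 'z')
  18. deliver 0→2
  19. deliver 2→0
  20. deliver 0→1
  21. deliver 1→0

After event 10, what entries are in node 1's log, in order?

r

step 1 propose(0,'r'): 0={coor,t=1,log=-}
step 2 deliver 0→1: 1={part,t=1,log=-}
step 3 deliver 1→0: —
step 4 deliver 0→2: 2={part,t=1,log=-}
step 5 deliver 2→0: 0={coor,t=1,log=r}
step 6 deliver 0→1: 1={part,t=1,log=r}
step 7 deliver 0→2: 2={part,t=1,log=r}
step 8 deliver 0→1: —
step 9 propose(0,'s'): 0={coor,t=2,log=r}
step 10 deliver 0→2: 2={part,t=2,log=r}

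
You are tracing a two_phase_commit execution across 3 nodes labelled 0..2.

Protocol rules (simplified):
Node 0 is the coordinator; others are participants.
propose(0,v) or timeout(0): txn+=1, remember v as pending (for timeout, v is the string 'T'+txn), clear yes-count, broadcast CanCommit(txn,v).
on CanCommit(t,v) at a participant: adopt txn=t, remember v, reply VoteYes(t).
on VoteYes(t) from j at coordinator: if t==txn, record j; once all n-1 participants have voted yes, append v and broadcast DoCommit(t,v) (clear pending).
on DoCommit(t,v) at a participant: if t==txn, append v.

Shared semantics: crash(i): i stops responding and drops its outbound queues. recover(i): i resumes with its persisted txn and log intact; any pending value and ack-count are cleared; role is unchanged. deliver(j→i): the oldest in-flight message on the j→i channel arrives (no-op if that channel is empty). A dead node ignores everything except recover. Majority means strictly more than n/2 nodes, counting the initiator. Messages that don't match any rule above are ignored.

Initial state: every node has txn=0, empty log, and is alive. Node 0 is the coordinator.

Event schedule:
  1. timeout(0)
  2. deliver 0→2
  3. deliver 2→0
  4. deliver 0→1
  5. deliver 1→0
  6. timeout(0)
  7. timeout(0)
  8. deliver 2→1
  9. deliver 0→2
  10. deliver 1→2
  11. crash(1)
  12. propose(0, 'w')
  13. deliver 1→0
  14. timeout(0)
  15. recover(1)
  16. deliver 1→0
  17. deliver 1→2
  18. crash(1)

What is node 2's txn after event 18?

after 1 — timeout(0): n0:coor/t1/[-]
after 2 — deliver 0→2: n2:part/t1/[-]
after 3 — deliver 2→0: ·
after 4 — deliver 0→1: n1:part/t1/[-]
after 5 — deliver 1→0: n0:coor/t1/[T1]
after 6 — timeout(0): n0:coor/t2/[T1]
after 7 — timeout(0): n0:coor/t3/[T1]
after 8 — deliver 2→1: ·
after 9 — deliver 0→2: n2:part/t1/[T1]
after 10 — deliver 1→2: ·
after 11 — crash(1): n1:✗part/t1/[-]
after 12 — propose(0,'w'): n0:coor/t4/[T1]
after 13 — deliver 1→0: ·
after 14 — timeout(0): n0:coor/t5/[T1]
after 15 — recover(1): n1:part/t1/[-]
after 16 — deliver 1→0: ·
after 17 — deliver 1→2: ·
after 18 — crash(1): n1:✗part/t1/[-]

1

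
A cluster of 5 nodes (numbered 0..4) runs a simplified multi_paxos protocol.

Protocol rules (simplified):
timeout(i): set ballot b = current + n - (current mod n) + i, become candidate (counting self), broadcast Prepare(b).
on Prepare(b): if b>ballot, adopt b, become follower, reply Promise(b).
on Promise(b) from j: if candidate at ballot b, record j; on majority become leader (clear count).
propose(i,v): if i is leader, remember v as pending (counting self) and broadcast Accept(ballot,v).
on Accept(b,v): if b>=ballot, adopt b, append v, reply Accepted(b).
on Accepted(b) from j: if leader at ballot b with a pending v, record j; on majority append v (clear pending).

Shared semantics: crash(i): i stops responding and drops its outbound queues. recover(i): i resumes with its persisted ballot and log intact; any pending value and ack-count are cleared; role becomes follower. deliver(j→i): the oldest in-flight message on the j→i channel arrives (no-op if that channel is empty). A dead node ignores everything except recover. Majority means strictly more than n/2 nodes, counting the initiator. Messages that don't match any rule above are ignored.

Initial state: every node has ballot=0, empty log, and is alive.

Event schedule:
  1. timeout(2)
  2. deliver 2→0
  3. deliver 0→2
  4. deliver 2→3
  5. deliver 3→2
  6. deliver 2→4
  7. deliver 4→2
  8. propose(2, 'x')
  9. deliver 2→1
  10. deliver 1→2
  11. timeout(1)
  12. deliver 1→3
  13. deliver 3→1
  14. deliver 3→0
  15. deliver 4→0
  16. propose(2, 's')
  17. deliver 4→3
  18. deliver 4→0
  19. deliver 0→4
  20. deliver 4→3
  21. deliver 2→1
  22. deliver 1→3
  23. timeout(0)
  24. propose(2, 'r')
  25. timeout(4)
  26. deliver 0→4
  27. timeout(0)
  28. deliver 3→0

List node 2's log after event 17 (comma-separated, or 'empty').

empty

after 1 — timeout(2): n2:cand/b7/[-]
after 2 — deliver 2→0: n0:foll/b7/[-]
after 3 — deliver 0→2: ·
after 4 — deliver 2→3: n3:foll/b7/[-]
after 5 — deliver 3→2: n2:lead/b7/[-]
after 6 — deliver 2→4: n4:foll/b7/[-]
after 7 — deliver 4→2: ·
after 8 — propose(2,'x'): ·
after 9 — deliver 2→1: n1:foll/b7/[-]
after 10 — deliver 1→2: ·
after 11 — timeout(1): n1:cand/b11/[-]
after 12 — deliver 1→3: n3:foll/b11/[-]
after 13 — deliver 3→1: ·
after 14 — deliver 3→0: ·
after 15 — deliver 4→0: ·
after 16 — propose(2,'s'): ·
after 17 — deliver 4→3: ·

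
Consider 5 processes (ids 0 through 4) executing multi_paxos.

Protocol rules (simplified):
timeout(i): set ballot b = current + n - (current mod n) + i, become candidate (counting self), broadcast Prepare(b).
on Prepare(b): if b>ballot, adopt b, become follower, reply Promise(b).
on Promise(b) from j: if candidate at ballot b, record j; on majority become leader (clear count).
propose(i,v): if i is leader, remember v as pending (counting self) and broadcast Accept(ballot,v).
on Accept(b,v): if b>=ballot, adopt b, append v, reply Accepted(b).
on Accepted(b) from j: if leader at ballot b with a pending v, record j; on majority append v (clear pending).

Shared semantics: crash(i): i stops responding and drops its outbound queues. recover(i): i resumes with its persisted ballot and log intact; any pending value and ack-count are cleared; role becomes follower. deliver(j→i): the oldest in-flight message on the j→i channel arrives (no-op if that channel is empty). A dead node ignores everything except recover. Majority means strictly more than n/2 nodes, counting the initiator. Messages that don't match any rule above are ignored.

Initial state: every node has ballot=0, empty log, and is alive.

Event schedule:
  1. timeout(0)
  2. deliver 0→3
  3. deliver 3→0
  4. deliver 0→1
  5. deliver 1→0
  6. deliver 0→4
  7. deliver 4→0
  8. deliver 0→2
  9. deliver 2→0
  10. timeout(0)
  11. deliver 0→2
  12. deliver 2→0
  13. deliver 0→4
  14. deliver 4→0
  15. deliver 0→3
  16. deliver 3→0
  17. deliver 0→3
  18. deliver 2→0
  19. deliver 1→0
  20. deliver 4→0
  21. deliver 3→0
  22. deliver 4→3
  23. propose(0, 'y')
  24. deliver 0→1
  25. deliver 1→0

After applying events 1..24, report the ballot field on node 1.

10

e1 timeout(0): 0[cand,b=5,-]
e2 deliver 0→3: 3[foll,b=5,-]
e3 deliver 3→0: ·
e4 deliver 0→1: 1[foll,b=5,-]
e5 deliver 1→0: 0[lead,b=5,-]
e6 deliver 0→4: 4[foll,b=5,-]
e7 deliver 4→0: ·
e8 deliver 0→2: 2[foll,b=5,-]
e9 deliver 2→0: ·
e10 timeout(0): 0[cand,b=10,-]
e11 deliver 0→2: 2[foll,b=10,-]
e12 deliver 2→0: ·
e13 deliver 0→4: 4[foll,b=10,-]
e14 deliver 4→0: 0[lead,b=10,-]
e15 deliver 0→3: 3[foll,b=10,-]
e16 deliver 3→0: ·
e17 deliver 0→3: ·
e18 deliver 2→0: ·
e19 deliver 1→0: ·
e20 deliver 4→0: ·
e21 deliver 3→0: ·
e22 deliver 4→3: ·
e23 propose(0,'y'): ·
e24 deliver 0→1: 1[foll,b=10,-]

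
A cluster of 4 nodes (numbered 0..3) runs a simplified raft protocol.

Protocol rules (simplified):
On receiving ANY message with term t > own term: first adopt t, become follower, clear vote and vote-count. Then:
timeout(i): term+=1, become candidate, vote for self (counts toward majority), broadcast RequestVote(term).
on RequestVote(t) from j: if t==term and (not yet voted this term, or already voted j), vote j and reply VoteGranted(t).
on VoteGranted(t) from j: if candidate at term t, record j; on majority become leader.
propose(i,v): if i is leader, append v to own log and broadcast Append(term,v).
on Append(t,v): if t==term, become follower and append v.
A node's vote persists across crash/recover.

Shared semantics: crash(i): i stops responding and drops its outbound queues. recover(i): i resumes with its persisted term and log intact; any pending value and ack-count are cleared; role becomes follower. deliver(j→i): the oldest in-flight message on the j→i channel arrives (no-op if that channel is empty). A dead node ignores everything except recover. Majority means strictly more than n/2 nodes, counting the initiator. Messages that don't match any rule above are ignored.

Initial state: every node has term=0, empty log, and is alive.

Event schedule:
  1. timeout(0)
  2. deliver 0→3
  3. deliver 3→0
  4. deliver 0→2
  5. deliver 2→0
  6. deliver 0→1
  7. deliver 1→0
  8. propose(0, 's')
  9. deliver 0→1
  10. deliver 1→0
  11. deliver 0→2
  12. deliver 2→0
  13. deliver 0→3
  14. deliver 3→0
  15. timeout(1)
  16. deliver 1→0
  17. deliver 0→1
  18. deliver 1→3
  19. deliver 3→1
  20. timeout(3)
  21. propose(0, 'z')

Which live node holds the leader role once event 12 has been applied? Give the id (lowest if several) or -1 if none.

0

e1 timeout(0): 0[cand,t=1,-]
e2 deliver 0→3: 3[foll,t=1,-]
e3 deliver 3→0: ·
e4 deliver 0→2: 2[foll,t=1,-]
e5 deliver 2→0: 0[lead,t=1,-]
e6 deliver 0→1: 1[foll,t=1,-]
e7 deliver 1→0: ·
e8 propose(0,'s'): 0[lead,t=1,s]
e9 deliver 0→1: 1[foll,t=1,s]
e10 deliver 1→0: ·
e11 deliver 0→2: 2[foll,t=1,s]
e12 deliver 2→0: ·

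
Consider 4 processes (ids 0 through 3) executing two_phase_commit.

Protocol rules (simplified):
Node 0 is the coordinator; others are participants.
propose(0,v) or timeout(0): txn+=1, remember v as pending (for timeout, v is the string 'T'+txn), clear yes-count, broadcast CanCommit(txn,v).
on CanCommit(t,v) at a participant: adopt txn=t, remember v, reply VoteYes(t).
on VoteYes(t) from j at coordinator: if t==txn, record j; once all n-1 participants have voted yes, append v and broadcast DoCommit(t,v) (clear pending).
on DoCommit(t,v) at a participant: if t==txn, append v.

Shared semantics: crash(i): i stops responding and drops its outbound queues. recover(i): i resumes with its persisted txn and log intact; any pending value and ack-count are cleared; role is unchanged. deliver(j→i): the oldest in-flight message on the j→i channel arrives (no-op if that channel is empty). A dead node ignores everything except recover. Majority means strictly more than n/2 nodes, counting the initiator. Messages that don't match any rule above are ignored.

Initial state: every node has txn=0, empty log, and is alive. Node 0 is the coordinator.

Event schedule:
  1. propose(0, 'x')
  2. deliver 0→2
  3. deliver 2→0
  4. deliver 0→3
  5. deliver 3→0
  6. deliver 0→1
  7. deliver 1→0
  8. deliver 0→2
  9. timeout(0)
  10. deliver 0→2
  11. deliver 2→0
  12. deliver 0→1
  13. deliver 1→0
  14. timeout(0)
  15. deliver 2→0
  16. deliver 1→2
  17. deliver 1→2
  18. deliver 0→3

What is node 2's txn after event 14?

2

e1 propose(0,'x'): 0[coor,t=1,-]
e2 deliver 0→2: 2[part,t=1,-]
e3 deliver 2→0: ·
e4 deliver 0→3: 3[part,t=1,-]
e5 deliver 3→0: ·
e6 deliver 0→1: 1[part,t=1,-]
e7 deliver 1→0: 0[coor,t=1,x]
e8 deliver 0→2: 2[part,t=1,x]
e9 timeout(0): 0[coor,t=2,x]
e10 deliver 0→2: 2[part,t=2,x]
e11 deliver 2→0: ·
e12 deliver 0→1: 1[part,t=1,x]
e13 deliver 1→0: ·
e14 timeout(0): 0[coor,t=3,x]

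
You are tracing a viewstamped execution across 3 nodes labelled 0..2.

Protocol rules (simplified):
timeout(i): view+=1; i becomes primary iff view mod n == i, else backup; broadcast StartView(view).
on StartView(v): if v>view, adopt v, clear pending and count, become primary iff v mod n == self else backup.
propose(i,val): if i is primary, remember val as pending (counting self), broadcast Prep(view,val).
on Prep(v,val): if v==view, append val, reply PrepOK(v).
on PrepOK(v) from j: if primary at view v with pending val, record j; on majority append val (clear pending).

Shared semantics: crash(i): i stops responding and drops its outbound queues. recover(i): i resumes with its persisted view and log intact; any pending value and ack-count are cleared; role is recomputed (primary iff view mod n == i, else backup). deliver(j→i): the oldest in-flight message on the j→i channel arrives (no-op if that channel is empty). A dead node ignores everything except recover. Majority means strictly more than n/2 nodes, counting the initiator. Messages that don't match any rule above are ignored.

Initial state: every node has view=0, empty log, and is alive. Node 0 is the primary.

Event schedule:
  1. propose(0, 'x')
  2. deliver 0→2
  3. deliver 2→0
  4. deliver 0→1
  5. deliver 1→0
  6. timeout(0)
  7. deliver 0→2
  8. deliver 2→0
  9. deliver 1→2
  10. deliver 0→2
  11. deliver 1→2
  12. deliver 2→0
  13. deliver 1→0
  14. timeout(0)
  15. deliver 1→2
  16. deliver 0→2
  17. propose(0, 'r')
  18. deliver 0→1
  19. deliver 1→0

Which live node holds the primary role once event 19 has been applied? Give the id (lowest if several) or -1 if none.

e1 propose(0,'x'): ·
e2 deliver 0→2: 2[back,v=0,x]
e3 deliver 2→0: 0[prim,v=0,x]
e4 deliver 0→1: 1[back,v=0,x]
e5 deliver 1→0: ·
e6 timeout(0): 0[back,v=1,x]
e7 deliver 0→2: 2[back,v=1,x]
e8 deliver 2→0: ·
e9 deliver 1→2: ·
e10 deliver 0→2: ·
e11 deliver 1→2: ·
e12 deliver 2→0: ·
e13 deliver 1→0: ·
e14 timeout(0): 0[back,v=2,x]
e15 deliver 1→2: ·
e16 deliver 0→2: 2[prim,v=2,x]
e17 propose(0,'r'): ·
e18 deliver 0→1: 1[prim,v=1,x]
e19 deliver 1→0: ·

1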